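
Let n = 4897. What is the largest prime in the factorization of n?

83

4897 = 59 · 83
83 is prime.
So 4897 = 59 · 83; the largest prime factor is 83.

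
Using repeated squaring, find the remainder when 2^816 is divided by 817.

2^1 ≡ 2 (mod 817)
2^2 ≡ 2^2 = 4 ≡ 4 (mod 817)
2^4 ≡ 4^2 = 16 ≡ 16 (mod 817)
2^8 ≡ 16^2 = 256 ≡ 256 (mod 817)
2^16 ≡ 256^2 = 65536 ≡ 176 (mod 817)
2^32 ≡ 176^2 = 30976 ≡ 747 (mod 817)
2^64 ≡ 747^2 = 558009 ≡ 815 (mod 817)
2^128 ≡ 815^2 = 664225 ≡ 4 (mod 817)
2^256 ≡ 4^2 = 16 ≡ 16 (mod 817)
2^512 ≡ 16^2 = 256 ≡ 256 (mod 817)
816 = 512 + 256 + 32 + 16 in binary powers of 2.
So 2^816 ≡ 256 · 16 · 747 · 176 ≡ 102 (mod 817).
Since 102 ≠ 1, base 2 is a Fermat witness: 817 is composite.

102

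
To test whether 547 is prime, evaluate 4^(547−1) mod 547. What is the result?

4^1 ≡ 4 (mod 547)
4^2 ≡ 4^2 = 16 ≡ 16 (mod 547)
4^4 ≡ 16^2 = 256 ≡ 256 (mod 547)
4^8 ≡ 256^2 = 65536 ≡ 443 (mod 547)
4^16 ≡ 443^2 = 196249 ≡ 423 (mod 547)
4^32 ≡ 423^2 = 178929 ≡ 60 (mod 547)
4^64 ≡ 60^2 = 3600 ≡ 318 (mod 547)
4^128 ≡ 318^2 = 101124 ≡ 476 (mod 547)
4^256 ≡ 476^2 = 226576 ≡ 118 (mod 547)
4^512 ≡ 118^2 = 13924 ≡ 249 (mod 547)
546 = 512 + 32 + 2 in binary powers of 2.
So 4^546 ≡ 249 · 60 · 16 ≡ 1 (mod 547).
Since the result is 1, base 4 gives no evidence that 547 is composite.

1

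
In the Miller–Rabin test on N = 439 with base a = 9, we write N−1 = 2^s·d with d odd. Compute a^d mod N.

439 − 1 = 438 = 2^1 · 219, so d = 219.
9^1 ≡ 9 (mod 439)
9^2 ≡ 9^2 = 81 ≡ 81 (mod 439)
9^4 ≡ 81^2 = 6561 ≡ 415 (mod 439)
9^8 ≡ 415^2 = 172225 ≡ 137 (mod 439)
9^16 ≡ 137^2 = 18769 ≡ 331 (mod 439)
9^32 ≡ 331^2 = 109561 ≡ 250 (mod 439)
9^64 ≡ 250^2 = 62500 ≡ 162 (mod 439)
9^128 ≡ 162^2 = 26244 ≡ 343 (mod 439)
219 = 128 + 64 + 16 + 8 + 2 + 1 in binary powers of 2.
So 9^219 ≡ 343 · 162 · 331 · 137 · 81 · 9 ≡ 1 (mod 439).
Since 9^d ≡ 1 (mod 439), base 9 does not prove 439 composite.

1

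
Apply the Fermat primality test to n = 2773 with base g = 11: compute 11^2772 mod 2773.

11^1 ≡ 11 (mod 2773)
11^2 ≡ 11^2 = 121 ≡ 121 (mod 2773)
11^4 ≡ 121^2 = 14641 ≡ 776 (mod 2773)
11^8 ≡ 776^2 = 602176 ≡ 435 (mod 2773)
11^16 ≡ 435^2 = 189225 ≡ 661 (mod 2773)
11^32 ≡ 661^2 = 436921 ≡ 1560 (mod 2773)
11^64 ≡ 1560^2 = 2433600 ≡ 1679 (mod 2773)
11^128 ≡ 1679^2 = 2819041 ≡ 1673 (mod 2773)
11^256 ≡ 1673^2 = 2798929 ≡ 972 (mod 2773)
11^512 ≡ 972^2 = 944784 ≡ 1964 (mod 2773)
11^1024 ≡ 1964^2 = 3857296 ≡ 53 (mod 2773)
11^2048 ≡ 53^2 = 2809 ≡ 36 (mod 2773)
2772 = 2048 + 512 + 128 + 64 + 16 + 4 in binary powers of 2.
So 11^2772 ≡ 36 · 1964 · 1673 · 1679 · 661 · 776 ≡ 1933 (mod 2773).
Since 1933 ≠ 1, base 11 is a Fermat witness: 2773 is composite.

1933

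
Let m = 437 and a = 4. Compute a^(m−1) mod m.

123

4^1 ≡ 4 (mod 437)
4^2 ≡ 4^2 = 16 ≡ 16 (mod 437)
4^4 ≡ 16^2 = 256 ≡ 256 (mod 437)
4^8 ≡ 256^2 = 65536 ≡ 423 (mod 437)
4^16 ≡ 423^2 = 178929 ≡ 196 (mod 437)
4^32 ≡ 196^2 = 38416 ≡ 397 (mod 437)
4^64 ≡ 397^2 = 157609 ≡ 289 (mod 437)
4^128 ≡ 289^2 = 83521 ≡ 54 (mod 437)
4^256 ≡ 54^2 = 2916 ≡ 294 (mod 437)
436 = 256 + 128 + 32 + 16 + 4 in binary powers of 2.
So 4^436 ≡ 294 · 54 · 397 · 196 · 256 ≡ 123 (mod 437).
Since 123 ≠ 1, base 4 is a Fermat witness: 437 is composite.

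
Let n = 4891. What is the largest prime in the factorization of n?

4891 = 67 · 73
73 is prime.
So 4891 = 67 · 73; the largest prime factor is 73.

73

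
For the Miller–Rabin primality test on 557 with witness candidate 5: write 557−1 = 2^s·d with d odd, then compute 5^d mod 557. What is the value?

557 − 1 = 556 = 2^2 · 139, so d = 139.
5^1 ≡ 5 (mod 557)
5^2 ≡ 5^2 = 25 ≡ 25 (mod 557)
5^4 ≡ 25^2 = 625 ≡ 68 (mod 557)
5^8 ≡ 68^2 = 4624 ≡ 168 (mod 557)
5^16 ≡ 168^2 = 28224 ≡ 374 (mod 557)
5^32 ≡ 374^2 = 139876 ≡ 69 (mod 557)
5^64 ≡ 69^2 = 4761 ≡ 305 (mod 557)
5^128 ≡ 305^2 = 93025 ≡ 6 (mod 557)
139 = 128 + 8 + 2 + 1 in binary powers of 2.
So 5^139 ≡ 6 · 168 · 25 · 5 ≡ 118 (mod 557).
Squaring chain: 118 → 556; reaches −1, so base 5 does not prove 557 composite.

118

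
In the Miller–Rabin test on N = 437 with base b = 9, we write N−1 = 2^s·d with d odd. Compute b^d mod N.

294

437 − 1 = 436 = 2^2 · 109, so d = 109.
9^1 ≡ 9 (mod 437)
9^2 ≡ 9^2 = 81 ≡ 81 (mod 437)
9^4 ≡ 81^2 = 6561 ≡ 6 (mod 437)
9^8 ≡ 6^2 = 36 ≡ 36 (mod 437)
9^16 ≡ 36^2 = 1296 ≡ 422 (mod 437)
9^32 ≡ 422^2 = 178084 ≡ 225 (mod 437)
9^64 ≡ 225^2 = 50625 ≡ 370 (mod 437)
109 = 64 + 32 + 8 + 4 + 1 in binary powers of 2.
So 9^109 ≡ 370 · 225 · 36 · 6 · 9 ≡ 294 (mod 437).
Squaring chain: 294 → 347; never reaches −1, so base 9 is a Miller–Rabin witness that 437 is composite.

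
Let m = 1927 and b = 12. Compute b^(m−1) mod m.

1840

12^1 ≡ 12 (mod 1927)
12^2 ≡ 12^2 = 144 ≡ 144 (mod 1927)
12^4 ≡ 144^2 = 20736 ≡ 1466 (mod 1927)
12^8 ≡ 1466^2 = 2149156 ≡ 551 (mod 1927)
12^16 ≡ 551^2 = 303601 ≡ 1062 (mod 1927)
12^32 ≡ 1062^2 = 1127844 ≡ 549 (mod 1927)
12^64 ≡ 549^2 = 301401 ≡ 789 (mod 1927)
12^128 ≡ 789^2 = 622521 ≡ 100 (mod 1927)
12^256 ≡ 100^2 = 10000 ≡ 365 (mod 1927)
12^512 ≡ 365^2 = 133225 ≡ 262 (mod 1927)
12^1024 ≡ 262^2 = 68644 ≡ 1199 (mod 1927)
1926 = 1024 + 512 + 256 + 128 + 4 + 2 in binary powers of 2.
So 12^1926 ≡ 1199 · 262 · 365 · 100 · 1466 · 144 ≡ 1840 (mod 1927).
Since 1840 ≠ 1, base 12 is a Fermat witness: 1927 is composite.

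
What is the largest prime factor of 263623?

263623 = 47 · 5609
5609 = 71 · 79
79 is prime.
So 263623 = 47 · 71 · 79; the largest prime factor is 79.

79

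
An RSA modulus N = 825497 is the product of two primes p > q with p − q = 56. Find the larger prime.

Since p = q + 56, we have 825497 = q(q + 56), so q² + 56q − 825497 = 0.
Discriminant: 56² + 4·825497 = 3136 + 3301988 = 3305124; √3305124 = 1818.
q = (−56 + 1818)/2 = 881, and p = q + 56 = 937.
Check: 881 · 937 = 825497.

937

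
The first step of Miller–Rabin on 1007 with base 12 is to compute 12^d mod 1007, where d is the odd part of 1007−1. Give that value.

1007 − 1 = 1006 = 2^1 · 503, so d = 503.
12^1 ≡ 12 (mod 1007)
12^2 ≡ 12^2 = 144 ≡ 144 (mod 1007)
12^4 ≡ 144^2 = 20736 ≡ 596 (mod 1007)
12^8 ≡ 596^2 = 355216 ≡ 752 (mod 1007)
12^16 ≡ 752^2 = 565504 ≡ 577 (mod 1007)
12^32 ≡ 577^2 = 332929 ≡ 619 (mod 1007)
12^64 ≡ 619^2 = 383161 ≡ 501 (mod 1007)
12^128 ≡ 501^2 = 251001 ≡ 258 (mod 1007)
12^256 ≡ 258^2 = 66564 ≡ 102 (mod 1007)
503 = 256 + 128 + 64 + 32 + 16 + 4 + 2 + 1 in binary powers of 2.
So 12^503 ≡ 102 · 258 · 501 · 619 · 577 · 596 · 144 · 12 ≡ 198 (mod 1007).
Squaring chain: 198; never reaches −1, so base 12 is a Miller–Rabin witness that 1007 is composite.

198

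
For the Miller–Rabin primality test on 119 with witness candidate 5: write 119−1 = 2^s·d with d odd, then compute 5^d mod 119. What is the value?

45

119 − 1 = 118 = 2^1 · 59, so d = 59.
5^1 ≡ 5 (mod 119)
5^2 ≡ 5^2 = 25 ≡ 25 (mod 119)
5^4 ≡ 25^2 = 625 ≡ 30 (mod 119)
5^8 ≡ 30^2 = 900 ≡ 67 (mod 119)
5^16 ≡ 67^2 = 4489 ≡ 86 (mod 119)
5^32 ≡ 86^2 = 7396 ≡ 18 (mod 119)
59 = 32 + 16 + 8 + 2 + 1 in binary powers of 2.
So 5^59 ≡ 18 · 86 · 67 · 25 · 5 ≡ 45 (mod 119).
Squaring chain: 45; never reaches −1, so base 5 is a Miller–Rabin witness that 119 is composite.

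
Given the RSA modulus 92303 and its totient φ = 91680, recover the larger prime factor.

383

φ(n) = (p−1)(q−1) = n − (p+q) + 1, so p + q = 92303 − 91680 + 1 = 624.
p and q are the roots of t² − 624t + 92303 = 0.
Discriminant: 624² − 4·92303 = 389376 − 369212 = 20164; √20164 = 142.
q = (624 − 142)/2 = 241, p = (624 + 142)/2 = 383.
Check: 241 · 383 = 92303.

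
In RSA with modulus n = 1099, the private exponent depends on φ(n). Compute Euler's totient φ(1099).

Factor: 1099 = 7 · 157.
φ(1099) = (7−1) · (157−1) = 6 · 156 = 936.

936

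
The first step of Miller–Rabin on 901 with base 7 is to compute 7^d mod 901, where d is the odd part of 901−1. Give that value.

143

901 − 1 = 900 = 2^2 · 225, so d = 225.
7^1 ≡ 7 (mod 901)
7^2 ≡ 7^2 = 49 ≡ 49 (mod 901)
7^4 ≡ 49^2 = 2401 ≡ 599 (mod 901)
7^8 ≡ 599^2 = 358801 ≡ 203 (mod 901)
7^16 ≡ 203^2 = 41209 ≡ 664 (mod 901)
7^32 ≡ 664^2 = 440896 ≡ 307 (mod 901)
7^64 ≡ 307^2 = 94249 ≡ 545 (mod 901)
7^128 ≡ 545^2 = 297025 ≡ 596 (mod 901)
225 = 128 + 64 + 32 + 1 in binary powers of 2.
So 7^225 ≡ 596 · 545 · 307 · 7 ≡ 143 (mod 901).
Squaring chain: 143 → 627; never reaches −1, so base 7 is a Miller–Rabin witness that 901 is composite.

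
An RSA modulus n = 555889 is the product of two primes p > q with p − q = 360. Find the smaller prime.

587

Since p = q + 360, we have 555889 = q(q + 360), so q² + 360q − 555889 = 0.
Discriminant: 360² + 4·555889 = 129600 + 2223556 = 2353156; √2353156 = 1534.
q = (−360 + 1534)/2 = 587, and p = q + 360 = 947.
Check: 587 · 947 = 555889.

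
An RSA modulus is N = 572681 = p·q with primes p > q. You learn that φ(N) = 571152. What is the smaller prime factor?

653

φ(n) = (p−1)(q−1) = n − (p+q) + 1, so p + q = 572681 − 571152 + 1 = 1530.
p and q are the roots of t² − 1530t + 572681 = 0.
Discriminant: 1530² − 4·572681 = 2340900 − 2290724 = 50176; √50176 = 224.
q = (1530 − 224)/2 = 653, p = (1530 + 224)/2 = 877.
Check: 653 · 877 = 572681.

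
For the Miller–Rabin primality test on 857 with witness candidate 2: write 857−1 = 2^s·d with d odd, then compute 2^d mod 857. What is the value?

857 − 1 = 856 = 2^3 · 107, so d = 107.
2^1 ≡ 2 (mod 857)
2^2 ≡ 2^2 = 4 ≡ 4 (mod 857)
2^4 ≡ 4^2 = 16 ≡ 16 (mod 857)
2^8 ≡ 16^2 = 256 ≡ 256 (mod 857)
2^16 ≡ 256^2 = 65536 ≡ 404 (mod 857)
2^32 ≡ 404^2 = 163216 ≡ 386 (mod 857)
2^64 ≡ 386^2 = 148996 ≡ 735 (mod 857)
107 = 64 + 32 + 8 + 2 + 1 in binary powers of 2.
So 2^107 ≡ 735 · 386 · 256 · 4 · 2 ≡ 650 (mod 857).
Squaring chain: 650 → 856 → 1; reaches −1, so base 2 does not prove 857 composite.

650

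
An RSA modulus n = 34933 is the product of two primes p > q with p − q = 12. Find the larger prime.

193

Since p = q + 12, we have 34933 = q(q + 12), so q² + 12q − 34933 = 0.
Discriminant: 12² + 4·34933 = 144 + 139732 = 139876; √139876 = 374.
q = (−12 + 374)/2 = 181, and p = q + 12 = 193.
Check: 181 · 193 = 34933.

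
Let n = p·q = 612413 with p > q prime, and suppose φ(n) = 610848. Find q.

φ(n) = (p−1)(q−1) = n − (p+q) + 1, so p + q = 612413 − 610848 + 1 = 1566.
p and q are the roots of t² − 1566t + 612413 = 0.
Discriminant: 1566² − 4·612413 = 2452356 − 2449652 = 2704; √2704 = 52.
q = (1566 − 52)/2 = 757, p = (1566 + 52)/2 = 809.
Check: 757 · 809 = 612413.

757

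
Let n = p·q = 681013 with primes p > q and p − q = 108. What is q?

773

Since p = q + 108, we have 681013 = q(q + 108), so q² + 108q − 681013 = 0.
Discriminant: 108² + 4·681013 = 11664 + 2724052 = 2735716; √2735716 = 1654.
q = (−108 + 1654)/2 = 773, and p = q + 108 = 881.
Check: 773 · 881 = 681013.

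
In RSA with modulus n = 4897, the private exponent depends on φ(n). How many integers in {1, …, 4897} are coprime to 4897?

Factor: 4897 = 59 · 83.
φ(4897) = (59−1) · (83−1) = 58 · 82 = 4756.

4756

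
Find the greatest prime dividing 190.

19

190 = 2 · 95
95 = 5 · 19
19 is prime.
So 190 = 2 · 5 · 19; the largest prime factor is 19.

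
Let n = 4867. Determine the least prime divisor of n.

31

4867 is odd.
Digit sum 25, not divisible by 3.
Ends in 7: not divisible by 5.
7: 4867 = 7·695 + 2
11: 4867 = 11·442 + 5
13: 4867 = 13·374 + 5
17: 4867 = 17·286 + 5
19: 4867 = 19·256 + 3
23: 4867 = 23·211 + 14
29: 4867 = 29·167 + 24
31: 4867 = 31·157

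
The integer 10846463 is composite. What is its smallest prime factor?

10846463 is odd.
Digit sum 32, not divisible by 3.
Ends in 3: not divisible by 5.
7: 10846463 = 7·1549494 + 5
11: 10846463 = 11·986042 + 1
13: 10846463 = 13·834343 + 4
17: 10846463 = 17·638027 + 4
19: 10846463 = 19·570866 + 9
23: 10846463 = 23·471585 + 8
29: 10846463 = 29·374015 + 28
31: 10846463 = 31·349885 + 28
37: 10846463 = 37·293147 + 24
41: 10846463 = 41·264547 + 36
43: 10846463 = 43·252243 + 14
47: 10846463 = 47·230775 + 38
53: 10846463 = 53·204650 + 13
59: 10846463 = 59·183838 + 21
61: 10846463 = 61·177810 + 53
67: 10846463 = 67·161887 + 34
71: 10846463 = 71·152767 + 6
73: 10846463 = 73·148581 + 50
79: 10846463 = 79·137297

79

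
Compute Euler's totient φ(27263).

Factor: 27263 = 137 · 199.
φ(27263) = (137−1) · (199−1) = 136 · 198 = 26928.

26928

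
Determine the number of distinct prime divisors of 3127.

2

3127 = 53 · 59
3127 = 53 · 59, which has 2 distinct prime factors.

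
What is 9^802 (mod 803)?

356

9^1 ≡ 9 (mod 803)
9^2 ≡ 9^2 = 81 ≡ 81 (mod 803)
9^4 ≡ 81^2 = 6561 ≡ 137 (mod 803)
9^8 ≡ 137^2 = 18769 ≡ 300 (mod 803)
9^16 ≡ 300^2 = 90000 ≡ 64 (mod 803)
9^32 ≡ 64^2 = 4096 ≡ 81 (mod 803)
9^64 ≡ 81^2 = 6561 ≡ 137 (mod 803)
9^128 ≡ 137^2 = 18769 ≡ 300 (mod 803)
9^256 ≡ 300^2 = 90000 ≡ 64 (mod 803)
9^512 ≡ 64^2 = 4096 ≡ 81 (mod 803)
802 = 512 + 256 + 32 + 2 in binary powers of 2.
So 9^802 ≡ 81 · 64 · 81 · 81 ≡ 356 (mod 803).
Since 356 ≠ 1, base 9 is a Fermat witness: 803 is composite.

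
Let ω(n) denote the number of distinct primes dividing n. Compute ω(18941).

3

18941 = 13 · 1457
1457 = 31 · 47
18941 = 13 · 31 · 47, which has 3 distinct prime factors.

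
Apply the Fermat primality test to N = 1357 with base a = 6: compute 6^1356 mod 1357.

6^1 ≡ 6 (mod 1357)
6^2 ≡ 6^2 = 36 ≡ 36 (mod 1357)
6^4 ≡ 36^2 = 1296 ≡ 1296 (mod 1357)
6^8 ≡ 1296^2 = 1679616 ≡ 1007 (mod 1357)
6^16 ≡ 1007^2 = 1014049 ≡ 370 (mod 1357)
6^32 ≡ 370^2 = 136900 ≡ 1200 (mod 1357)
6^64 ≡ 1200^2 = 1440000 ≡ 223 (mod 1357)
6^128 ≡ 223^2 = 49729 ≡ 877 (mod 1357)
6^256 ≡ 877^2 = 769129 ≡ 1067 (mod 1357)
6^512 ≡ 1067^2 = 1138489 ≡ 1323 (mod 1357)
6^1024 ≡ 1323^2 = 1750329 ≡ 1156 (mod 1357)
1356 = 1024 + 256 + 64 + 8 + 4 in binary powers of 2.
So 6^1356 ≡ 1156 · 1067 · 223 · 1007 · 1296 ≡ 1090 (mod 1357).
Since 1090 ≠ 1, base 6 is a Fermat witness: 1357 is composite.

1090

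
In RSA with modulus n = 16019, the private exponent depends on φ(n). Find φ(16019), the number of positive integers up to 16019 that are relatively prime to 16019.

Factor: 16019 = 83 · 193.
φ(16019) = (83−1) · (193−1) = 82 · 192 = 15744.

15744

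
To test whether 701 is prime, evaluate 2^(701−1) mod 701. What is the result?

2^1 ≡ 2 (mod 701)
2^2 ≡ 2^2 = 4 ≡ 4 (mod 701)
2^4 ≡ 4^2 = 16 ≡ 16 (mod 701)
2^8 ≡ 16^2 = 256 ≡ 256 (mod 701)
2^16 ≡ 256^2 = 65536 ≡ 343 (mod 701)
2^32 ≡ 343^2 = 117649 ≡ 582 (mod 701)
2^64 ≡ 582^2 = 338724 ≡ 141 (mod 701)
2^128 ≡ 141^2 = 19881 ≡ 253 (mod 701)
2^256 ≡ 253^2 = 64009 ≡ 218 (mod 701)
2^512 ≡ 218^2 = 47524 ≡ 557 (mod 701)
700 = 512 + 128 + 32 + 16 + 8 + 4 in binary powers of 2.
So 2^700 ≡ 557 · 253 · 582 · 343 · 256 · 16 ≡ 1 (mod 701).
Since the result is 1, base 2 gives no evidence that 701 is composite.

1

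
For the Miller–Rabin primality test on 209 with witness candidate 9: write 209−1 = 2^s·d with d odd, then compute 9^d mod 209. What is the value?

209 − 1 = 208 = 2^4 · 13, so d = 13.
9^1 ≡ 9 (mod 209)
9^2 ≡ 9^2 = 81 ≡ 81 (mod 209)
9^4 ≡ 81^2 = 6561 ≡ 82 (mod 209)
9^8 ≡ 82^2 = 6724 ≡ 36 (mod 209)
13 = 8 + 4 + 1 in binary powers of 2.
So 9^13 ≡ 36 · 82 · 9 ≡ 25 (mod 209).
Squaring chain: 25 → 207 → 4 → 16; never reaches −1, so base 9 is a Miller–Rabin witness that 209 is composite.

25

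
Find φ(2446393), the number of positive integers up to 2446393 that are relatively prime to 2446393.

2388048

Factor: 2446393 = 79 · 173 · 179.
φ(2446393) = (79−1) · (173−1) · (179−1) = 78 · 172 · 178 = 2388048.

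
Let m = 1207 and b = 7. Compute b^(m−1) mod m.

7^1 ≡ 7 (mod 1207)
7^2 ≡ 7^2 = 49 ≡ 49 (mod 1207)
7^4 ≡ 49^2 = 2401 ≡ 1194 (mod 1207)
7^8 ≡ 1194^2 = 1425636 ≡ 169 (mod 1207)
7^16 ≡ 169^2 = 28561 ≡ 800 (mod 1207)
7^32 ≡ 800^2 = 640000 ≡ 290 (mod 1207)
7^64 ≡ 290^2 = 84100 ≡ 817 (mod 1207)
7^128 ≡ 817^2 = 667489 ≡ 18 (mod 1207)
7^256 ≡ 18^2 = 324 ≡ 324 (mod 1207)
7^512 ≡ 324^2 = 104976 ≡ 1174 (mod 1207)
7^1024 ≡ 1174^2 = 1378276 ≡ 1089 (mod 1207)
1206 = 1024 + 128 + 32 + 16 + 4 + 2 in binary powers of 2.
So 7^1206 ≡ 1089 · 18 · 290 · 800 · 1194 · 49 ≡ 587 (mod 1207).
Since 587 ≠ 1, base 7 is a Fermat witness: 1207 is composite.

587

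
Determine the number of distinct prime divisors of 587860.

6

587860 = 2^2 · 146965
146965 = 5 · 29393
29393 = 7 · 4199
4199 = 13 · 323
323 = 17 · 19
587860 = 2^2 · 5 · 7 · 13 · 17 · 19, which has 6 distinct prime factors.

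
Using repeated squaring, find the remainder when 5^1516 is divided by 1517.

5^1 ≡ 5 (mod 1517)
5^2 ≡ 5^2 = 25 ≡ 25 (mod 1517)
5^4 ≡ 25^2 = 625 ≡ 625 (mod 1517)
5^8 ≡ 625^2 = 390625 ≡ 756 (mod 1517)
5^16 ≡ 756^2 = 571536 ≡ 1144 (mod 1517)
5^32 ≡ 1144^2 = 1308736 ≡ 1082 (mod 1517)
5^64 ≡ 1082^2 = 1170724 ≡ 1117 (mod 1517)
5^128 ≡ 1117^2 = 1247689 ≡ 715 (mod 1517)
5^256 ≡ 715^2 = 511225 ≡ 1513 (mod 1517)
5^512 ≡ 1513^2 = 2289169 ≡ 16 (mod 1517)
5^1024 ≡ 16^2 = 256 ≡ 256 (mod 1517)
1516 = 1024 + 256 + 128 + 64 + 32 + 8 + 4 in binary powers of 2.
So 5^1516 ≡ 256 · 1513 · 715 · 1117 · 1082 · 756 · 625 ≡ 1513 (mod 1517).
Since 1513 ≠ 1, base 5 is a Fermat witness: 1517 is composite.

1513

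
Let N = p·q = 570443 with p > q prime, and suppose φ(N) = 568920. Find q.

φ(n) = (p−1)(q−1) = n − (p+q) + 1, so p + q = 570443 − 568920 + 1 = 1524.
p and q are the roots of t² − 1524t + 570443 = 0.
Discriminant: 1524² − 4·570443 = 2322576 − 2281772 = 40804; √40804 = 202.
q = (1524 − 202)/2 = 661, p = (1524 + 202)/2 = 863.
Check: 661 · 863 = 570443.

661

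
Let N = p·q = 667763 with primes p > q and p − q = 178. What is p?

Since p = q + 178, we have 667763 = q(q + 178), so q² + 178q − 667763 = 0.
Discriminant: 178² + 4·667763 = 31684 + 2671052 = 2702736; √2702736 = 1644.
q = (−178 + 1644)/2 = 733, and p = q + 178 = 911.
Check: 733 · 911 = 667763.

911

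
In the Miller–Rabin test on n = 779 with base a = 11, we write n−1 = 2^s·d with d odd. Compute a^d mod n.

767

779 − 1 = 778 = 2^1 · 389, so d = 389.
11^1 ≡ 11 (mod 779)
11^2 ≡ 11^2 = 121 ≡ 121 (mod 779)
11^4 ≡ 121^2 = 14641 ≡ 619 (mod 779)
11^8 ≡ 619^2 = 383161 ≡ 672 (mod 779)
11^16 ≡ 672^2 = 451584 ≡ 543 (mod 779)
11^32 ≡ 543^2 = 294849 ≡ 387 (mod 779)
11^64 ≡ 387^2 = 149769 ≡ 201 (mod 779)
11^128 ≡ 201^2 = 40401 ≡ 672 (mod 779)
11^256 ≡ 672^2 = 451584 ≡ 543 (mod 779)
389 = 256 + 128 + 4 + 1 in binary powers of 2.
So 11^389 ≡ 543 · 672 · 619 · 11 ≡ 767 (mod 779).
Squaring chain: 767; never reaches −1, so base 11 is a Miller–Rabin witness that 779 is composite.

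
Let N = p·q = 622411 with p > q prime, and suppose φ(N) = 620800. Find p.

971

φ(n) = (p−1)(q−1) = n − (p+q) + 1, so p + q = 622411 − 620800 + 1 = 1612.
p and q are the roots of t² − 1612t + 622411 = 0.
Discriminant: 1612² − 4·622411 = 2598544 − 2489644 = 108900; √108900 = 330.
q = (1612 − 330)/2 = 641, p = (1612 + 330)/2 = 971.
Check: 641 · 971 = 622411.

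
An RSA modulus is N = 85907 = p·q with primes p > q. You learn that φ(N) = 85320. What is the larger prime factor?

φ(n) = (p−1)(q−1) = n − (p+q) + 1, so p + q = 85907 − 85320 + 1 = 588.
p and q are the roots of t² − 588t + 85907 = 0.
Discriminant: 588² − 4·85907 = 345744 − 343628 = 2116; √2116 = 46.
q = (588 − 46)/2 = 271, p = (588 + 46)/2 = 317.
Check: 271 · 317 = 85907.

317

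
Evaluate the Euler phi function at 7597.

Factor: 7597 = 71 · 107.
φ(7597) = (71−1) · (107−1) = 70 · 106 = 7420.

7420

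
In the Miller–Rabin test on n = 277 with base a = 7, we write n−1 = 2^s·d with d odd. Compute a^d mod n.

276

277 − 1 = 276 = 2^2 · 69, so d = 69.
7^1 ≡ 7 (mod 277)
7^2 ≡ 7^2 = 49 ≡ 49 (mod 277)
7^4 ≡ 49^2 = 2401 ≡ 185 (mod 277)
7^8 ≡ 185^2 = 34225 ≡ 154 (mod 277)
7^16 ≡ 154^2 = 23716 ≡ 171 (mod 277)
7^32 ≡ 171^2 = 29241 ≡ 156 (mod 277)
7^64 ≡ 156^2 = 24336 ≡ 237 (mod 277)
69 = 64 + 4 + 1 in binary powers of 2.
So 7^69 ≡ 237 · 185 · 7 ≡ 276 (mod 277).
Since 7^d ≡ 276 (mod 277), base 7 does not prove 277 composite.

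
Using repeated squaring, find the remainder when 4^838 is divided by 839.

4^1 ≡ 4 (mod 839)
4^2 ≡ 4^2 = 16 ≡ 16 (mod 839)
4^4 ≡ 16^2 = 256 ≡ 256 (mod 839)
4^8 ≡ 256^2 = 65536 ≡ 94 (mod 839)
4^16 ≡ 94^2 = 8836 ≡ 446 (mod 839)
4^32 ≡ 446^2 = 198916 ≡ 73 (mod 839)
4^64 ≡ 73^2 = 5329 ≡ 295 (mod 839)
4^128 ≡ 295^2 = 87025 ≡ 608 (mod 839)
4^256 ≡ 608^2 = 369664 ≡ 504 (mod 839)
4^512 ≡ 504^2 = 254016 ≡ 638 (mod 839)
838 = 512 + 256 + 64 + 4 + 2 in binary powers of 2.
So 4^838 ≡ 638 · 504 · 295 · 256 · 16 ≡ 1 (mod 839).
Since the result is 1, base 4 gives no evidence that 839 is composite.

1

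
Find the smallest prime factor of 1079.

1079 is odd.
Digit sum 17, not divisible by 3.
Ends in 9: not divisible by 5.
7: 1079 = 7·154 + 1
11: 1079 = 11·98 + 1
13: 1079 = 13·83

13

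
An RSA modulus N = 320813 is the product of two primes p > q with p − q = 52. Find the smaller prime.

Since p = q + 52, we have 320813 = q(q + 52), so q² + 52q − 320813 = 0.
Discriminant: 52² + 4·320813 = 2704 + 1283252 = 1285956; √1285956 = 1134.
q = (−52 + 1134)/2 = 541, and p = q + 52 = 593.
Check: 541 · 593 = 320813.

541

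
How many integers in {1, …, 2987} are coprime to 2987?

2856

Factor: 2987 = 29 · 103.
φ(2987) = (29−1) · (103−1) = 28 · 102 = 2856.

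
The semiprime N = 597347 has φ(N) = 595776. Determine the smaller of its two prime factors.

φ(n) = (p−1)(q−1) = n − (p+q) + 1, so p + q = 597347 − 595776 + 1 = 1572.
p and q are the roots of t² − 1572t + 597347 = 0.
Discriminant: 1572² − 4·597347 = 2471184 − 2389388 = 81796; √81796 = 286.
q = (1572 − 286)/2 = 643, p = (1572 + 286)/2 = 929.
Check: 643 · 929 = 597347.

643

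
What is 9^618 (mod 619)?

9^1 ≡ 9 (mod 619)
9^2 ≡ 9^2 = 81 ≡ 81 (mod 619)
9^4 ≡ 81^2 = 6561 ≡ 371 (mod 619)
9^8 ≡ 371^2 = 137641 ≡ 223 (mod 619)
9^16 ≡ 223^2 = 49729 ≡ 209 (mod 619)
9^32 ≡ 209^2 = 43681 ≡ 351 (mod 619)
9^64 ≡ 351^2 = 123201 ≡ 20 (mod 619)
9^128 ≡ 20^2 = 400 ≡ 400 (mod 619)
9^256 ≡ 400^2 = 160000 ≡ 298 (mod 619)
9^512 ≡ 298^2 = 88804 ≡ 287 (mod 619)
618 = 512 + 64 + 32 + 8 + 2 in binary powers of 2.
So 9^618 ≡ 287 · 20 · 351 · 223 · 81 ≡ 1 (mod 619).
Since the result is 1, base 9 gives no evidence that 619 is composite.

1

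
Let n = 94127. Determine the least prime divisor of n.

11

94127 is odd.
Digit sum 23, not divisible by 3.
Ends in 7: not divisible by 5.
7: 94127 = 7·13446 + 5
11: 94127 = 11·8557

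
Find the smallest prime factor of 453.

453 is odd.
Digit sum 12, divisible by 3.

3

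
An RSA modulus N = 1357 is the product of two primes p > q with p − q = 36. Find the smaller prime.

23

Since p = q + 36, we have 1357 = q(q + 36), so q² + 36q − 1357 = 0.
Discriminant: 36² + 4·1357 = 1296 + 5428 = 6724; √6724 = 82.
q = (−36 + 82)/2 = 23, and p = q + 36 = 59.
Check: 23 · 59 = 1357.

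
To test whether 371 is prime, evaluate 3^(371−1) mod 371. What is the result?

3^1 ≡ 3 (mod 371)
3^2 ≡ 3^2 = 9 ≡ 9 (mod 371)
3^4 ≡ 9^2 = 81 ≡ 81 (mod 371)
3^8 ≡ 81^2 = 6561 ≡ 254 (mod 371)
3^16 ≡ 254^2 = 64516 ≡ 333 (mod 371)
3^32 ≡ 333^2 = 110889 ≡ 331 (mod 371)
3^64 ≡ 331^2 = 109561 ≡ 116 (mod 371)
3^128 ≡ 116^2 = 13456 ≡ 100 (mod 371)
3^256 ≡ 100^2 = 10000 ≡ 354 (mod 371)
370 = 256 + 64 + 32 + 16 + 2 in binary powers of 2.
So 3^370 ≡ 354 · 116 · 331 · 333 · 9 ≡ 305 (mod 371).
Since 305 ≠ 1, base 3 is a Fermat witness: 371 is composite.

305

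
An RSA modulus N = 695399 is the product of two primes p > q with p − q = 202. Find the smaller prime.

Since p = q + 202, we have 695399 = q(q + 202), so q² + 202q − 695399 = 0.
Discriminant: 202² + 4·695399 = 40804 + 2781596 = 2822400; √2822400 = 1680.
q = (−202 + 1680)/2 = 739, and p = q + 202 = 941.
Check: 739 · 941 = 695399.

739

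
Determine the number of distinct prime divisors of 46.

46 = 2 · 23
46 = 2 · 23, which has 2 distinct prime factors.

2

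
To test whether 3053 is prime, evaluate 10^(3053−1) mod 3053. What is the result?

1425

10^1 ≡ 10 (mod 3053)
10^2 ≡ 10^2 = 100 ≡ 100 (mod 3053)
10^4 ≡ 100^2 = 10000 ≡ 841 (mod 3053)
10^8 ≡ 841^2 = 707281 ≡ 2038 (mod 3053)
10^16 ≡ 2038^2 = 4153444 ≡ 1364 (mod 3053)
10^32 ≡ 1364^2 = 1860496 ≡ 1219 (mod 3053)
10^64 ≡ 1219^2 = 1485961 ≡ 2203 (mod 3053)
10^128 ≡ 2203^2 = 4853209 ≡ 1992 (mod 3053)
10^256 ≡ 1992^2 = 3968064 ≡ 2217 (mod 3053)
10^512 ≡ 2217^2 = 4915089 ≡ 2812 (mod 3053)
10^1024 ≡ 2812^2 = 7907344 ≡ 74 (mod 3053)
10^2048 ≡ 74^2 = 5476 ≡ 2423 (mod 3053)
3052 = 2048 + 512 + 256 + 128 + 64 + 32 + 8 + 4 in binary powers of 2.
So 10^3052 ≡ 2423 · 2812 · 2217 · 1992 · 2203 · 1219 · 2038 · 841 ≡ 1425 (mod 3053).
Since 1425 ≠ 1, base 10 is a Fermat witness: 3053 is composite.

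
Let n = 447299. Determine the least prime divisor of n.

31

447299 is odd.
Digit sum 35, not divisible by 3.
Ends in 9: not divisible by 5.
7: 447299 = 7·63899 + 6
11: 447299 = 11·40663 + 6
13: 447299 = 13·34407 + 8
17: 447299 = 17·26311 + 12
19: 447299 = 19·23542 + 1
23: 447299 = 23·19447 + 18
29: 447299 = 29·15424 + 3
31: 447299 = 31·14429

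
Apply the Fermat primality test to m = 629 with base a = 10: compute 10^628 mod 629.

10^1 ≡ 10 (mod 629)
10^2 ≡ 10^2 = 100 ≡ 100 (mod 629)
10^4 ≡ 100^2 = 10000 ≡ 565 (mod 629)
10^8 ≡ 565^2 = 319225 ≡ 322 (mod 629)
10^16 ≡ 322^2 = 103684 ≡ 528 (mod 629)
10^32 ≡ 528^2 = 278784 ≡ 137 (mod 629)
10^64 ≡ 137^2 = 18769 ≡ 528 (mod 629)
10^128 ≡ 528^2 = 278784 ≡ 137 (mod 629)
10^256 ≡ 137^2 = 18769 ≡ 528 (mod 629)
10^512 ≡ 528^2 = 278784 ≡ 137 (mod 629)
628 = 512 + 64 + 32 + 16 + 4 in binary powers of 2.
So 10^628 ≡ 137 · 528 · 137 · 528 · 565 ≡ 565 (mod 629).
Since 565 ≠ 1, base 10 is a Fermat witness: 629 is composite.

565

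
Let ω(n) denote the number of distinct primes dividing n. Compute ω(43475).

43475 = 5^2 · 1739
1739 = 37 · 47
43475 = 5^2 · 37 · 47, which has 3 distinct prime factors.

3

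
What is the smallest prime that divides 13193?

13193 is odd.
Digit sum 17, not divisible by 3.
Ends in 3: not divisible by 5.
7: 13193 = 7·1884 + 5
11: 13193 = 11·1199 + 4
13: 13193 = 13·1014 + 11
17: 13193 = 17·776 + 1
19: 13193 = 19·694 + 7
23: 13193 = 23·573 + 14
29: 13193 = 29·454 + 27
31: 13193 = 31·425 + 18
37: 13193 = 37·356 + 21
41: 13193 = 41·321 + 32
43: 13193 = 43·306 + 35
47: 13193 = 47·280 + 33
53: 13193 = 53·248 + 49
59: 13193 = 59·223 + 36
61: 13193 = 61·216 + 17
67: 13193 = 67·196 + 61
71: 13193 = 71·185 + 58
73: 13193 = 73·180 + 53
79: 13193 = 79·167

79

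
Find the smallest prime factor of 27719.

27719 is odd.
Digit sum 26, not divisible by 3.
Ends in 9: not divisible by 5.
7: 27719 = 7·3959 + 6
11: 27719 = 11·2519 + 10
13: 27719 = 13·2132 + 3
17: 27719 = 17·1630 + 9
19: 27719 = 19·1458 + 17
23: 27719 = 23·1205 + 4
29: 27719 = 29·955 + 24
31: 27719 = 31·894 + 5
37: 27719 = 37·749 + 6
41: 27719 = 41·676 + 3
43: 27719 = 43·644 + 27
47: 27719 = 47·589 + 36
53: 27719 = 53·523

53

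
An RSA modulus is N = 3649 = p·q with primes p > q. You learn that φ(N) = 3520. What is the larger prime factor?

89

φ(n) = (p−1)(q−1) = n − (p+q) + 1, so p + q = 3649 − 3520 + 1 = 130.
p and q are the roots of t² − 130t + 3649 = 0.
Discriminant: 130² − 4·3649 = 16900 − 14596 = 2304; √2304 = 48.
q = (130 − 48)/2 = 41, p = (130 + 48)/2 = 89.
Check: 41 · 89 = 3649.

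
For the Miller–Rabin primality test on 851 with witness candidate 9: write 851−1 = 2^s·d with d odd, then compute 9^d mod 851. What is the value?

303

851 − 1 = 850 = 2^1 · 425, so d = 425.
9^1 ≡ 9 (mod 851)
9^2 ≡ 9^2 = 81 ≡ 81 (mod 851)
9^4 ≡ 81^2 = 6561 ≡ 604 (mod 851)
9^8 ≡ 604^2 = 364816 ≡ 588 (mod 851)
9^16 ≡ 588^2 = 345744 ≡ 238 (mod 851)
9^32 ≡ 238^2 = 56644 ≡ 478 (mod 851)
9^64 ≡ 478^2 = 228484 ≡ 416 (mod 851)
9^128 ≡ 416^2 = 173056 ≡ 303 (mod 851)
9^256 ≡ 303^2 = 91809 ≡ 752 (mod 851)
425 = 256 + 128 + 32 + 8 + 1 in binary powers of 2.
So 9^425 ≡ 752 · 303 · 478 · 588 · 9 ≡ 303 (mod 851).
Squaring chain: 303; never reaches −1, so base 9 is a Miller–Rabin witness that 851 is composite.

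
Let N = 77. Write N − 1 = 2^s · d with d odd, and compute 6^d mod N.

77 − 1 = 76 = 2^2 · 19, so d = 19.
6^1 ≡ 6 (mod 77)
6^2 ≡ 6^2 = 36 ≡ 36 (mod 77)
6^4 ≡ 36^2 = 1296 ≡ 64 (mod 77)
6^8 ≡ 64^2 = 4096 ≡ 15 (mod 77)
6^16 ≡ 15^2 = 225 ≡ 71 (mod 77)
19 = 16 + 2 + 1 in binary powers of 2.
So 6^19 ≡ 71 · 36 · 6 ≡ 13 (mod 77).
Squaring chain: 13 → 15; never reaches −1, so base 6 is a Miller–Rabin witness that 77 is composite.

13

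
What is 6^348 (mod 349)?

6^1 ≡ 6 (mod 349)
6^2 ≡ 6^2 = 36 ≡ 36 (mod 349)
6^4 ≡ 36^2 = 1296 ≡ 249 (mod 349)
6^8 ≡ 249^2 = 62001 ≡ 228 (mod 349)
6^16 ≡ 228^2 = 51984 ≡ 332 (mod 349)
6^32 ≡ 332^2 = 110224 ≡ 289 (mod 349)
6^64 ≡ 289^2 = 83521 ≡ 110 (mod 349)
6^128 ≡ 110^2 = 12100 ≡ 234 (mod 349)
6^256 ≡ 234^2 = 54756 ≡ 312 (mod 349)
348 = 256 + 64 + 16 + 8 + 4 in binary powers of 2.
So 6^348 ≡ 312 · 110 · 332 · 228 · 249 ≡ 1 (mod 349).
Since the result is 1, base 6 gives no evidence that 349 is composite.

1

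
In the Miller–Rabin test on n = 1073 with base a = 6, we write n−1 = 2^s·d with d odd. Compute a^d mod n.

1073 − 1 = 1072 = 2^4 · 67, so d = 67.
6^1 ≡ 6 (mod 1073)
6^2 ≡ 6^2 = 36 ≡ 36 (mod 1073)
6^4 ≡ 36^2 = 1296 ≡ 223 (mod 1073)
6^8 ≡ 223^2 = 49729 ≡ 371 (mod 1073)
6^16 ≡ 371^2 = 137641 ≡ 297 (mod 1073)
6^32 ≡ 297^2 = 88209 ≡ 223 (mod 1073)
6^64 ≡ 223^2 = 49729 ≡ 371 (mod 1073)
67 = 64 + 2 + 1 in binary powers of 2.
So 6^67 ≡ 371 · 36 · 6 ≡ 734 (mod 1073).
Squaring chain: 734 → 110 → 297 → 223; never reaches −1, so base 6 is a Miller–Rabin witness that 1073 is composite.

734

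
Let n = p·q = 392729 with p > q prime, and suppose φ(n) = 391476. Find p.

647

φ(n) = (p−1)(q−1) = n − (p+q) + 1, so p + q = 392729 − 391476 + 1 = 1254.
p and q are the roots of t² − 1254t + 392729 = 0.
Discriminant: 1254² − 4·392729 = 1572516 − 1570916 = 1600; √1600 = 40.
q = (1254 − 40)/2 = 607, p = (1254 + 40)/2 = 647.
Check: 607 · 647 = 392729.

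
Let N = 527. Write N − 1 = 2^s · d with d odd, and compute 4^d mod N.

527 − 1 = 526 = 2^1 · 263, so d = 263.
4^1 ≡ 4 (mod 527)
4^2 ≡ 4^2 = 16 ≡ 16 (mod 527)
4^4 ≡ 16^2 = 256 ≡ 256 (mod 527)
4^8 ≡ 256^2 = 65536 ≡ 188 (mod 527)
4^16 ≡ 188^2 = 35344 ≡ 35 (mod 527)
4^32 ≡ 35^2 = 1225 ≡ 171 (mod 527)
4^64 ≡ 171^2 = 29241 ≡ 256 (mod 527)
4^128 ≡ 256^2 = 65536 ≡ 188 (mod 527)
4^256 ≡ 188^2 = 35344 ≡ 35 (mod 527)
263 = 256 + 4 + 2 + 1 in binary powers of 2.
So 4^263 ≡ 35 · 256 · 16 · 4 ≡ 64 (mod 527).
Squaring chain: 64; never reaches −1, so base 4 is a Miller–Rabin witness that 527 is composite.

64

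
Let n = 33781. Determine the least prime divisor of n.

11

33781 is odd.
Digit sum 22, not divisible by 3.
Ends in 1: not divisible by 5.
7: 33781 = 7·4825 + 6
11: 33781 = 11·3071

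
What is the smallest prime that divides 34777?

83

34777 is odd.
Digit sum 28, not divisible by 3.
Ends in 7: not divisible by 5.
7: 34777 = 7·4968 + 1
11: 34777 = 11·3161 + 6
13: 34777 = 13·2675 + 2
17: 34777 = 17·2045 + 12
19: 34777 = 19·1830 + 7
23: 34777 = 23·1512 + 1
29: 34777 = 29·1199 + 6
31: 34777 = 31·1121 + 26
37: 34777 = 37·939 + 34
41: 34777 = 41·848 + 9
43: 34777 = 43·808 + 33
47: 34777 = 47·739 + 44
53: 34777 = 53·656 + 9
59: 34777 = 59·589 + 26
61: 34777 = 61·570 + 7
67: 34777 = 67·519 + 4
71: 34777 = 71·489 + 58
73: 34777 = 73·476 + 29
79: 34777 = 79·440 + 17
83: 34777 = 83·419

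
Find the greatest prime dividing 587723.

97

587723 = 73 · 8051
8051 = 83 · 97
97 is prime.
So 587723 = 73 · 83 · 97; the largest prime factor is 97.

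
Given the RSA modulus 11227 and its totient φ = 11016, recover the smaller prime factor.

φ(n) = (p−1)(q−1) = n − (p+q) + 1, so p + q = 11227 − 11016 + 1 = 212.
p and q are the roots of t² − 212t + 11227 = 0.
Discriminant: 212² − 4·11227 = 44944 − 44908 = 36; √36 = 6.
q = (212 − 6)/2 = 103, p = (212 + 6)/2 = 109.
Check: 103 · 109 = 11227.

103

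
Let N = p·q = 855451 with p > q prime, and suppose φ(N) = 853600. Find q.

881

φ(n) = (p−1)(q−1) = n − (p+q) + 1, so p + q = 855451 − 853600 + 1 = 1852.
p and q are the roots of t² − 1852t + 855451 = 0.
Discriminant: 1852² − 4·855451 = 3429904 − 3421804 = 8100; √8100 = 90.
q = (1852 − 90)/2 = 881, p = (1852 + 90)/2 = 971.
Check: 881 · 971 = 855451.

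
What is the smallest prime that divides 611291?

611291 is odd.
Digit sum 20, not divisible by 3.
Ends in 1: not divisible by 5.
7: 611291 = 7·87327 + 2
11: 611291 = 11·55571 + 10
13: 611291 = 13·47022 + 5
17: 611291 = 17·35958 + 5
19: 611291 = 19·32173 + 4
23: 611291 = 23·26577 + 20
29: 611291 = 29·21079

29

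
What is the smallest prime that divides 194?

194 is even: 2 divides it.

2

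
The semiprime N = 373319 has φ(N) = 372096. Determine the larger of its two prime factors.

φ(n) = (p−1)(q−1) = n − (p+q) + 1, so p + q = 373319 − 372096 + 1 = 1224.
p and q are the roots of t² − 1224t + 373319 = 0.
Discriminant: 1224² − 4·373319 = 1498176 − 1493276 = 4900; √4900 = 70.
q = (1224 − 70)/2 = 577, p = (1224 + 70)/2 = 647.
Check: 577 · 647 = 373319.

647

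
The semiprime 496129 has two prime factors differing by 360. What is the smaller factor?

547

Since p = q + 360, we have 496129 = q(q + 360), so q² + 360q − 496129 = 0.
Discriminant: 360² + 4·496129 = 129600 + 1984516 = 2114116; √2114116 = 1454.
q = (−360 + 1454)/2 = 547, and p = q + 360 = 907.
Check: 547 · 907 = 496129.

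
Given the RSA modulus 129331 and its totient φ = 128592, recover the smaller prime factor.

φ(n) = (p−1)(q−1) = n − (p+q) + 1, so p + q = 129331 − 128592 + 1 = 740.
p and q are the roots of t² − 740t + 129331 = 0.
Discriminant: 740² − 4·129331 = 547600 − 517324 = 30276; √30276 = 174.
q = (740 − 174)/2 = 283, p = (740 + 174)/2 = 457.
Check: 283 · 457 = 129331.

283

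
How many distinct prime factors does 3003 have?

4

3003 = 3 · 1001
1001 = 7 · 143
143 = 11 · 13
3003 = 3 · 7 · 11 · 13, which has 4 distinct prime factors.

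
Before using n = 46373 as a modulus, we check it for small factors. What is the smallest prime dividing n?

79

46373 is odd.
Digit sum 23, not divisible by 3.
Ends in 3: not divisible by 5.
7: 46373 = 7·6624 + 5
11: 46373 = 11·4215 + 8
13: 46373 = 13·3567 + 2
17: 46373 = 17·2727 + 14
19: 46373 = 19·2440 + 13
23: 46373 = 23·2016 + 5
29: 46373 = 29·1599 + 2
31: 46373 = 31·1495 + 28
37: 46373 = 37·1253 + 12
41: 46373 = 41·1131 + 2
43: 46373 = 43·1078 + 19
47: 46373 = 47·986 + 31
53: 46373 = 53·874 + 51
59: 46373 = 59·785 + 58
61: 46373 = 61·760 + 13
67: 46373 = 67·692 + 9
71: 46373 = 71·653 + 10
73: 46373 = 73·635 + 18
79: 46373 = 79·587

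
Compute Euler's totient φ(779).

Factor: 779 = 19 · 41.
φ(779) = (19−1) · (41−1) = 18 · 40 = 720.

720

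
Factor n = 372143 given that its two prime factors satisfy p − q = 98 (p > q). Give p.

661

Since p = q + 98, we have 372143 = q(q + 98), so q² + 98q − 372143 = 0.
Discriminant: 98² + 4·372143 = 9604 + 1488572 = 1498176; √1498176 = 1224.
q = (−98 + 1224)/2 = 563, and p = q + 98 = 661.
Check: 563 · 661 = 372143.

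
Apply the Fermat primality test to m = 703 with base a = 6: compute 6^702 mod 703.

628

6^1 ≡ 6 (mod 703)
6^2 ≡ 6^2 = 36 ≡ 36 (mod 703)
6^4 ≡ 36^2 = 1296 ≡ 593 (mod 703)
6^8 ≡ 593^2 = 351649 ≡ 149 (mod 703)
6^16 ≡ 149^2 = 22201 ≡ 408 (mod 703)
6^32 ≡ 408^2 = 166464 ≡ 556 (mod 703)
6^64 ≡ 556^2 = 309136 ≡ 519 (mod 703)
6^128 ≡ 519^2 = 269361 ≡ 112 (mod 703)
6^256 ≡ 112^2 = 12544 ≡ 593 (mod 703)
6^512 ≡ 593^2 = 351649 ≡ 149 (mod 703)
702 = 512 + 128 + 32 + 16 + 8 + 4 + 2 in binary powers of 2.
So 6^702 ≡ 149 · 112 · 556 · 408 · 149 · 593 · 36 ≡ 628 (mod 703).
Since 628 ≠ 1, base 6 is a Fermat witness: 703 is composite.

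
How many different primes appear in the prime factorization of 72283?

2

72283 = 41^2 · 43
72283 = 41^2 · 43, which has 2 distinct prime factors.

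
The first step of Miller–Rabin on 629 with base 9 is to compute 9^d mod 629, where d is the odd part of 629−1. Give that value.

629 − 1 = 628 = 2^2 · 157, so d = 157.
9^1 ≡ 9 (mod 629)
9^2 ≡ 9^2 = 81 ≡ 81 (mod 629)
9^4 ≡ 81^2 = 6561 ≡ 271 (mod 629)
9^8 ≡ 271^2 = 73441 ≡ 477 (mod 629)
9^16 ≡ 477^2 = 227529 ≡ 460 (mod 629)
9^32 ≡ 460^2 = 211600 ≡ 256 (mod 629)
9^64 ≡ 256^2 = 65536 ≡ 120 (mod 629)
9^128 ≡ 120^2 = 14400 ≡ 562 (mod 629)
157 = 128 + 16 + 8 + 4 + 1 in binary powers of 2.
So 9^157 ≡ 562 · 460 · 477 · 271 · 9 ≡ 382 (mod 629).
Squaring chain: 382 → 625; never reaches −1, so base 9 is a Miller–Rabin witness that 629 is composite.

382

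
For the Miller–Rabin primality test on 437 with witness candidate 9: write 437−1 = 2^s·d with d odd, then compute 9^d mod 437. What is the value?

437 − 1 = 436 = 2^2 · 109, so d = 109.
9^1 ≡ 9 (mod 437)
9^2 ≡ 9^2 = 81 ≡ 81 (mod 437)
9^4 ≡ 81^2 = 6561 ≡ 6 (mod 437)
9^8 ≡ 6^2 = 36 ≡ 36 (mod 437)
9^16 ≡ 36^2 = 1296 ≡ 422 (mod 437)
9^32 ≡ 422^2 = 178084 ≡ 225 (mod 437)
9^64 ≡ 225^2 = 50625 ≡ 370 (mod 437)
109 = 64 + 32 + 8 + 4 + 1 in binary powers of 2.
So 9^109 ≡ 370 · 225 · 36 · 6 · 9 ≡ 294 (mod 437).
Squaring chain: 294 → 347; never reaches −1, so base 9 is a Miller–Rabin witness that 437 is composite.

294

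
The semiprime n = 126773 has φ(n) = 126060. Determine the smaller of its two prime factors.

φ(n) = (p−1)(q−1) = n − (p+q) + 1, so p + q = 126773 − 126060 + 1 = 714.
p and q are the roots of t² − 714t + 126773 = 0.
Discriminant: 714² − 4·126773 = 509796 − 507092 = 2704; √2704 = 52.
q = (714 − 52)/2 = 331, p = (714 + 52)/2 = 383.
Check: 331 · 383 = 126773.

331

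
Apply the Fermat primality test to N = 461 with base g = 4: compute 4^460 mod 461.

4^1 ≡ 4 (mod 461)
4^2 ≡ 4^2 = 16 ≡ 16 (mod 461)
4^4 ≡ 16^2 = 256 ≡ 256 (mod 461)
4^8 ≡ 256^2 = 65536 ≡ 74 (mod 461)
4^16 ≡ 74^2 = 5476 ≡ 405 (mod 461)
4^32 ≡ 405^2 = 164025 ≡ 370 (mod 461)
4^64 ≡ 370^2 = 136900 ≡ 444 (mod 461)
4^128 ≡ 444^2 = 197136 ≡ 289 (mod 461)
4^256 ≡ 289^2 = 83521 ≡ 80 (mod 461)
460 = 256 + 128 + 64 + 8 + 4 in binary powers of 2.
So 4^460 ≡ 80 · 289 · 444 · 74 · 256 ≡ 1 (mod 461).
Since the result is 1, base 4 gives no evidence that 461 is composite.

1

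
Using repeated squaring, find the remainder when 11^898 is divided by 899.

11^1 ≡ 11 (mod 899)
11^2 ≡ 11^2 = 121 ≡ 121 (mod 899)
11^4 ≡ 121^2 = 14641 ≡ 257 (mod 899)
11^8 ≡ 257^2 = 66049 ≡ 422 (mod 899)
11^16 ≡ 422^2 = 178084 ≡ 82 (mod 899)
11^32 ≡ 82^2 = 6724 ≡ 431 (mod 899)
11^64 ≡ 431^2 = 185761 ≡ 567 (mod 899)
11^128 ≡ 567^2 = 321489 ≡ 546 (mod 899)
11^256 ≡ 546^2 = 298116 ≡ 547 (mod 899)
11^512 ≡ 547^2 = 299209 ≡ 741 (mod 899)
898 = 512 + 256 + 128 + 2 in binary powers of 2.
So 11^898 ≡ 741 · 547 · 546 · 121 ≡ 382 (mod 899).
Since 382 ≠ 1, base 11 is a Fermat witness: 899 is composite.

382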